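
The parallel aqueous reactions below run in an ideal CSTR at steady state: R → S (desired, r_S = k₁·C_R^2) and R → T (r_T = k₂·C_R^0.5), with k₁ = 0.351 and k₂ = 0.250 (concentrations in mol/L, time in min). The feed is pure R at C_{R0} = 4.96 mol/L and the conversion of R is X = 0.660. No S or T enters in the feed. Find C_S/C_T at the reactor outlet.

Exit C_R = C_{R0}(1−X) = 4.96×0.340 = 1.686 mol/L.
In a CSTR the entire volume is at exit conditions, so r_S = 0.351×1.686^2 = 0.9982 and r_T = 0.250×1.686^0.5 = 0.3247.
Overall selectivity = C_S/C_T = r_Sτ/(r_Tτ) = r_S/r_T = 3.07.

3.07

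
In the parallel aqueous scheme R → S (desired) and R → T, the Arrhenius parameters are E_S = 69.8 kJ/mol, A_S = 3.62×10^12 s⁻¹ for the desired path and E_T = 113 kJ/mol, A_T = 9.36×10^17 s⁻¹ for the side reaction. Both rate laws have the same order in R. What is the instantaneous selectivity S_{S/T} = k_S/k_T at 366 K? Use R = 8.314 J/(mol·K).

Since both paths have the same order in R, the concentration cancels and S_{S/T} = k_S/k_T = (A_S/A_T)·exp[(E_T−E_S)/(RT)].
(E_T−E_S)/(RT) = (113−69.8)×10³/(8.314×366) = 43200/3043 = 14.20.
k_S/k_T = (3.62×10^12/9.36×10^17)·exp(14.20) = 3.868×10^-6 × 1.464×10^6 = 5.66.
Since E_S < E_T, lowering the temperature improves selectivity toward S.

5.66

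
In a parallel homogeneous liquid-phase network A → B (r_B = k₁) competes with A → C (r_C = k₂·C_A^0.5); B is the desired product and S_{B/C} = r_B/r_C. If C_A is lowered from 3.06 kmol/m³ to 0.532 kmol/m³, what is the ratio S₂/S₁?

S_{B/C} = (k₁/k₂)·C_A^-0.5, so S₂/S₁ = (C_{A,2}/C_{A,1})^-0.5.
= (0.532/3.06)^(-0.5) = (0.1739)^(-0.5) = 2.40.

2.40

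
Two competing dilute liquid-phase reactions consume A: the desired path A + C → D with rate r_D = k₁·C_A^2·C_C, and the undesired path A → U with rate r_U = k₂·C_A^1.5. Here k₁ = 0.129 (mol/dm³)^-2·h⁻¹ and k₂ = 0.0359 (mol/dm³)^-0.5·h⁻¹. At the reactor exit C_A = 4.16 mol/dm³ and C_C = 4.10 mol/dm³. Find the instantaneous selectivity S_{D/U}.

30.0

S_{D/U} = r_D/r_U = (k₁·C_A^2·C_C)/(k₂·C_A^1.5) = (k₁/k₂)·C_A^0.5·C_C.
= (0.129×4.160^2×4.100) / (0.0359×4.160^1.5) = 9.153/0.3046 = 30.0.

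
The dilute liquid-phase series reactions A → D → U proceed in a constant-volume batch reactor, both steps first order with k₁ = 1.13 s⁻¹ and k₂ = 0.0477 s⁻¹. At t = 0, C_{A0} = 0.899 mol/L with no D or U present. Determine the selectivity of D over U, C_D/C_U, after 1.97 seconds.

15.4

Solving the coupled first-order balances gives C_D(t) = [k₁/(k₂−k₁)]·C_{A0}·(e^(−k₁t) − e^(−k₂t)).
e^(−k₁t) = e^(−1.13×1.97) = e^(−2.226) = 0.1079; e^(−k₂t) = e^(−0.09397) = 0.9103.
C_D = 1.13×0.899/(0.0477−1.13) × (0.1079−0.9103) = (-0.9386)×(-0.8024) = 0.7531 mol/L.
C_A = C_{A0}e^(−k₁t) = 0.09705 mol/L, so C_U = C_{A0}−C_A−C_D = 0.04884 mol/L; C_D/C_U = 15.4.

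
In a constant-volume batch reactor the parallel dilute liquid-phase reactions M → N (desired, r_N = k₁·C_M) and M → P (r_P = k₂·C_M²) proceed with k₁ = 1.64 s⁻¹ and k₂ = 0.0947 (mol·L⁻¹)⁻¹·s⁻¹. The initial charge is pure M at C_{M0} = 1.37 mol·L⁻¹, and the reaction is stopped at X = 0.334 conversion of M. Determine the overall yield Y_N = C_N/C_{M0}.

0.313

C_M = C_{M0}(1−X) = 0.9124 mol·L⁻¹.
Along a PFR/batch, dC_N/dC_M = −r_N/(r_N+r_P) = −k₁/(k₁+k₂·C_M).
Integrating from C_{M0} to C_M: C_N = (1.64/0.0947)·ln[(1.64+0.0947·1.37)/(1.64+0.0947·0.912)] = 17.32·ln(1.770/1.726) = 0.4293 mol·L⁻¹.
Y_N = C_N/C_{M0} = 0.4293/1.37 = 0.313.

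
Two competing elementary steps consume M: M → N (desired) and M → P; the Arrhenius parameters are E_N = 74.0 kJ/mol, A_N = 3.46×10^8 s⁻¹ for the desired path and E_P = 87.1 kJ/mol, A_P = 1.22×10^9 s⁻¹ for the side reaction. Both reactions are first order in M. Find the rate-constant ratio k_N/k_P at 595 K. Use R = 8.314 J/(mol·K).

4.01

Since both paths have the same order in M, the concentration cancels and S_{N/P} = k_N/k_P = (A_N/A_P)·exp[(E_P−E_N)/(RT)].
(E_P−E_N)/(RT) = (87.1−74.0)×10³/(8.314×595) = 13100/4947 = 2.648.
k_N/k_P = (3.46×10^8/1.22×10^9)·exp(2.648) = 0.2836 × 14.13 = 4.01.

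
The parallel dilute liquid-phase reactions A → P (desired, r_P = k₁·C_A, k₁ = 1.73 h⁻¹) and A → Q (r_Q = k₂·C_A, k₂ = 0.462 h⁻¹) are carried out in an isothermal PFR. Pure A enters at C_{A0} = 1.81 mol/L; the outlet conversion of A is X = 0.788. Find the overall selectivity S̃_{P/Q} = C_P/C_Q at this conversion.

C_A = C_{A0}(1−X) = 0.3837 mol/L.
Both paths are first order in A, so the instantaneous fraction to P is constant: dC_P/d(−C_A) = k₁/(k₁+k₂) = 0.7892.
C_P = 0.7892·(C_{A0}−C_A) = 0.7892×1.426 = 1.13 mol/L.
C_Q = (C_{A0}−C_A)−C_P = 0.3006 mol/L; S̃_{P/Q} = 1.126/0.3006 = 3.74.

3.74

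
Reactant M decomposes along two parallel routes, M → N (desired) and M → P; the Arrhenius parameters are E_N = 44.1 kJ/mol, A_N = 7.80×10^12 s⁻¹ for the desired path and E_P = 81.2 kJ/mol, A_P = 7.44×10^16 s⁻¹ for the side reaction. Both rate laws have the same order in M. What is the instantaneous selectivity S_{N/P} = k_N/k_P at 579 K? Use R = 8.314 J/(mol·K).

k_N/k_P = (A_N/A_P)·exp[−(E_N−E_P)/(RT)] = (A_N/A_P)·exp[(E_P−E_N)/(RT)].
(E_P−E_N)/(RT) = (81.2−44.1)×10³/(8.314×579) = 37100/4814 = 7.707.
k_N/k_P = (7.80×10^12/7.44×10^16)·exp(7.707) = 1.048×10^-4 × 2224 = 0.233.
Since E_N < E_P, lowering the temperature improves selectivity toward N.

0.233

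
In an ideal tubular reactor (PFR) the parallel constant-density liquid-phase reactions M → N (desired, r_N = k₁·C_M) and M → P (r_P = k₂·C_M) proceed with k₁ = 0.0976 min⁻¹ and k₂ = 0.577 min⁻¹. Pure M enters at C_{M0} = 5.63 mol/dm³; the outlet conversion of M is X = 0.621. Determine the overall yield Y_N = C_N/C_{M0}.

C_M = C_{M0}(1−X) = 2.134 mol/dm³.
Both paths are first order in M, so the instantaneous fraction to N is constant: dC_N/d(−C_M) = k₁/(k₁+k₂) = 0.1447.
C_N = 0.1447·(C_{M0}−C_M) = 0.1447×3.496 = 0.506 mol/dm³.
Y_N = C_N/C_{M0} = 0.5058/5.63 = 0.0898.

0.0898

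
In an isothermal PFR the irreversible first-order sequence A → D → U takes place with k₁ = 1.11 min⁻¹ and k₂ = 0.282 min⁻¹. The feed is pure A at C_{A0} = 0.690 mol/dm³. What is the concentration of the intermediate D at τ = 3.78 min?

For first-order series with pure A initially, C_D(τ) = k₁C_{A0}/(k₂−k₁)·(e^(−k₁τ) − e^(−k₂τ)).
e^(−k₁τ) = e^(−1.11×3.78) = e^(−4.196) = 0.01506; e^(−k₂τ) = e^(−1.066) = 0.3444.
C_D = 1.11×0.690/(0.282−1.11) × (0.01506−0.3444) = (-0.9250)×(-0.3293) = 0.3046 mol/dm³.

0.305 mol/dm³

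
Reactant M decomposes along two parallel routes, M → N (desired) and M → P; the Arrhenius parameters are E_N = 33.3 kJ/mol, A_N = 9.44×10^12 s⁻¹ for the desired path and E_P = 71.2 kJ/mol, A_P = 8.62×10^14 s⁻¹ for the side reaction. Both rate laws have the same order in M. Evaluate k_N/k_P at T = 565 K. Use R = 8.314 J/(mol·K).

35.0

Since both paths have the same order in M, the concentration cancels and S_{N/P} = k_N/k_P = (A_N/A_P)·exp[(E_P−E_N)/(RT)].
(E_P−E_N)/(RT) = (71.2−33.3)×10³/(8.314×565) = 37900/4697 = 8.068.
k_N/k_P = (9.44×10^12/8.62×10^14)·exp(8.068) = 0.01095 × 3192 = 35.0.
Since E_N < E_P, lowering the temperature improves selectivity toward N.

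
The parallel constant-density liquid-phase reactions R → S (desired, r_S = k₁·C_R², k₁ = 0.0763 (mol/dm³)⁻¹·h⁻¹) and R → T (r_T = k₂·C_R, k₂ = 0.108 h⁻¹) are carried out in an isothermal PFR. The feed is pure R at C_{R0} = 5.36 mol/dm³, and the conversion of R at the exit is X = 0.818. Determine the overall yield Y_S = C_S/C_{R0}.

0.543

C_R = C_{R0}(1−X) = 0.9755 mol/dm³.
Along a PFR/batch, dC_T/dC_R = −r_T/(r_S+r_T) = −k₂/(k₂+k₁·C_R).
Integrating from C_{R0} to C_R: C_T = (0.108/0.0763)·ln[(0.108+0.0763·5.36)/(0.108+0.0763·0.976)] = 1.415·ln(0.5170/0.1824) = 1.474 mol/dm³.
Then C_S = (C_{R0}−C_R) − C_T = 4.384 − 1.474 = 2.910 mol/dm³.
Y_S = C_S/C_{R0} = 2.910/5.36 = 0.543.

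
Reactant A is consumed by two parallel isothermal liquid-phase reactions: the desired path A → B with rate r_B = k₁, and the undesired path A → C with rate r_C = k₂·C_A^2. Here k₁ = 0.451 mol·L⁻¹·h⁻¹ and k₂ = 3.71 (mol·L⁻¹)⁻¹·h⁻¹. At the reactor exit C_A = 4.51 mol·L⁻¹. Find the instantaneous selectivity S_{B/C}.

0.00598

S_{B/C} = r_B/r_C = (k₁)/(k₂·C_A^2) = (k₁/k₂)·C_A^-2.
= (0.451) / (3.71×4.510^2) = 0.4510/75.46 = 0.00598.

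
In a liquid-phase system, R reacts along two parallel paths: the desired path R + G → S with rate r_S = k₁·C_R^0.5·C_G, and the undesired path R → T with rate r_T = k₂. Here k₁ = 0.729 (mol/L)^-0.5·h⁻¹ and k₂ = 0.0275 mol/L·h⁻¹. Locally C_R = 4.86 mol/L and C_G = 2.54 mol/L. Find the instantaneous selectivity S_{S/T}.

148

S_{S/T} = r_S/r_T = (k₁·C_R^0.5·C_G)/(k₂) = (k₁/k₂)·C_R^0.5·C_G.
= (0.729×4.860^0.5×2.540) / (0.0275) = 4.082/0.02750 = 148.
Since the desired path is higher order in R, keeping C_R high (PFR or concentrated feed) favours S.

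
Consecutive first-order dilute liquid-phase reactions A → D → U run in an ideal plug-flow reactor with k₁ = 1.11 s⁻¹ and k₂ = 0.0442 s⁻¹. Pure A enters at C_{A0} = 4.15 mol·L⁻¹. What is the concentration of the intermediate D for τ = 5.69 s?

For first-order series with pure A initially, C_D(τ) = k₁C_{A0}/(k₂−k₁)·(e^(−k₁τ) − e^(−k₂τ)).
e^(−k₁τ) = e^(−1.11×5.69) = e^(−6.316) = 0.001807; e^(−k₂τ) = e^(−0.2515) = 0.7776.
C_D = 1.11×4.15/(0.0442−1.11) × (0.001807−0.7776) = (-4.322)×(-0.7758) = 3.353 mol·L⁻¹.

3.35 mol·L⁻¹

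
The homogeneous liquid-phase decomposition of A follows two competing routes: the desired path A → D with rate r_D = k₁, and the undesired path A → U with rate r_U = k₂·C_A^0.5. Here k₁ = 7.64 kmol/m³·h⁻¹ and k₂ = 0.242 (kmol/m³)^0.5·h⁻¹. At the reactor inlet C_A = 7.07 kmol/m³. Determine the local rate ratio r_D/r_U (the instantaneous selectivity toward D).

11.9

S_{D/U} = r_D/r_U = (k₁)/(k₂·C_A^0.5) = (k₁/k₂)·C_A^-0.5.
= (7.64) / (0.242×7.070^0.5) = 7.640/0.6435 = 11.9.
The undesired path is higher order in A, so low C_A (CSTR or dilute feed) favours D.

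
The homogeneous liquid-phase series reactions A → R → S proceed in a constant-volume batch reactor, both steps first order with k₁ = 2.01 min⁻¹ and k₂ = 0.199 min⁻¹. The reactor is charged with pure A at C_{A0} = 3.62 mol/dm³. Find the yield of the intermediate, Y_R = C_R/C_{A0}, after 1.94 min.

The intermediate concentration in a first-order A→B→C sequence is C_R = k₁C_{A0}(e^(−k₁t) − e^(−k₂t))/(k₂−k₁).
e^(−k₁t) = e^(−2.01×1.94) = e^(−3.899) = 0.02025; e^(−k₂t) = e^(−0.3861) = 0.6797.
C_R = 2.01×3.62/(0.199−2.01) × (0.02025−0.6797) = (-4.018)×(-0.6595) = 2.650 mol/dm³.
Y_R = C_R/C_{A0} = 2.650/3.62 = 0.732.

0.732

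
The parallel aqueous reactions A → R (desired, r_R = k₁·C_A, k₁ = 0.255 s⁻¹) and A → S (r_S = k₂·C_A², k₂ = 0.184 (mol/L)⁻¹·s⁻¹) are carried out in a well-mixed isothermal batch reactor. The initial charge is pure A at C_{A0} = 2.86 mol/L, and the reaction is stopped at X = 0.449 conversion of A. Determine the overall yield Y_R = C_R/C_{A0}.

C_A = C_{A0}(1−X) = 1.576 mol/L.
Along a PFR/batch, dC_R/dC_A = −r_R/(r_R+r_S) = −k₁/(k₁+k₂·C_A).
Integrating from C_{A0} to C_A: C_R = (0.255/0.184)·ln[(0.255+0.184·2.86)/(0.255+0.184·1.58)] = 1.386·ln(0.7812/0.5450) = 0.4992 mol/L.
Y_R = C_R/C_{A0} = 0.4992/2.86 = 0.175.

0.175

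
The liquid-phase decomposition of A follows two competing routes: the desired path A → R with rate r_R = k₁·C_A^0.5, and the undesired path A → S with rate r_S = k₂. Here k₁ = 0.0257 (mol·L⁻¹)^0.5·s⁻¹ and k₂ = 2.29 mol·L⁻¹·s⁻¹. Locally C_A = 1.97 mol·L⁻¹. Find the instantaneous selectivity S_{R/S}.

0.0158

S_{R/S} = r_R/r_S = (k₁·C_A^0.5)/(k₂) = (k₁/k₂)·C_A^0.5.
= (0.0257×1.970^0.5) / (2.29) = 0.03607/2.290 = 0.0158.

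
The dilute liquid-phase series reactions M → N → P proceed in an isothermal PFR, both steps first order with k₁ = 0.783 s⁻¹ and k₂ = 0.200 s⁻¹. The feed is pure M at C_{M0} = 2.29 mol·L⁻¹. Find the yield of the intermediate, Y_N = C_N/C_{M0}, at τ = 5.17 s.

0.454

The intermediate concentration in a first-order A→B→C sequence is C_N = k₁C_{M0}(e^(−k₁τ) − e^(−k₂τ))/(k₂−k₁).
e^(−k₁τ) = e^(−0.783×5.17) = e^(−4.048) = 0.01746; e^(−k₂τ) = e^(−1.034) = 0.3556.
C_N = 0.783×2.29/(0.200−0.783) × (0.01746−0.3556) = (-3.076)×(-0.3381) = 1.040 mol·L⁻¹.
Y_N = C_N/C_{M0} = 1.040/2.29 = 0.454.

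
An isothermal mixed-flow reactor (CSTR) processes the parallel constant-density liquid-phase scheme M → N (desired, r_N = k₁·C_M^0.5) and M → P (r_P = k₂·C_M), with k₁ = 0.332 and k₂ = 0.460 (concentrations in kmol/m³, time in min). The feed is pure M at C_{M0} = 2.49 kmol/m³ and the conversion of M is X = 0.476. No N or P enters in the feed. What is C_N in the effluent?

0.459 kmol/m³

Exit C_M = C_{M0}(1−X) = 2.49×0.524 = 1.305 kmol/m³.
Rates in a CSTR are evaluated at the outlet concentration: r_N = 0.332×1.305^0.5 = 0.3792, r_P = 0.460×1.305 = 0.6002.
Fraction of consumed M going to N: r_N/(r_N+r_P) = 0.3872.
C_N = 0.3872·C_{M0}·X = 0.3872×2.49×0.476 = 0.459 kmol/m³.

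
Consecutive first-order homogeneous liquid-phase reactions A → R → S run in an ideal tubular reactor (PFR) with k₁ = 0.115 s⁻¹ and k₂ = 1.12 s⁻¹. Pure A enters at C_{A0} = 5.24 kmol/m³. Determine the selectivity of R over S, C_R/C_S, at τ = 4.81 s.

0.182

The intermediate concentration in a first-order A→B→C sequence is C_R = k₁C_{A0}(e^(−k₁τ) − e^(−k₂τ))/(k₂−k₁).
e^(−k₁τ) = e^(−0.115×4.81) = e^(−0.5532) = 0.5751; e^(−k₂τ) = e^(−5.387) = 0.004575.
C_R = 0.115×5.24/(1.12−0.115) × (0.5751−0.004575) = 0.5996×0.5706 = 0.3421 kmol/m³.
C_A = C_{A0}e^(−k₁τ) = 3.014 kmol/m³, so C_S = C_{A0}−C_A−C_R = 1.884 kmol/m³; C_R/C_S = 0.182.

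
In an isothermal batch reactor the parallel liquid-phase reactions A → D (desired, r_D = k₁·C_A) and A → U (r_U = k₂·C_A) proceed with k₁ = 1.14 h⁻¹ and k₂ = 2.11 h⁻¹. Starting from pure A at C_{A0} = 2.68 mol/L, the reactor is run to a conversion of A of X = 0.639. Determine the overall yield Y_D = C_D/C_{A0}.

C_A = C_{A0}(1−X) = 0.9675 mol/L.
Both paths are first order in A, so the instantaneous fraction to D is constant: dC_D/d(−C_A) = k₁/(k₁+k₂) = 0.3508.
C_D = 0.3508·(C_{A0}−C_A) = 0.3508×1.713 = 0.601 mol/L.
Y_D = C_D/C_{A0} = 0.6007/2.68 = 0.224.

0.224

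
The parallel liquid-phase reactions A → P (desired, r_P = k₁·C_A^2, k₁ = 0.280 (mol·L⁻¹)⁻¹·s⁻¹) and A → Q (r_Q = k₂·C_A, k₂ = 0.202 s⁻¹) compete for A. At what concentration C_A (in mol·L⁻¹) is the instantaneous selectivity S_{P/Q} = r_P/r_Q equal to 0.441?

S_{P/Q} = (k₁/k₂)·C_A ⇒ C_A = S·k₂/k₁.
= 0.441×0.202/0.280 = 0.318 mol·L⁻¹.

0.318 mol·L⁻¹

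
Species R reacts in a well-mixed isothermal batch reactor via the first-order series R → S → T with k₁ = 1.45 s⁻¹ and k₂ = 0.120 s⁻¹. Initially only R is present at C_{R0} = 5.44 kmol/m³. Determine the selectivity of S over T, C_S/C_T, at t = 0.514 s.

The intermediate concentration in a first-order A→B→C sequence is C_S = k₁C_{R0}(e^(−k₁t) − e^(−k₂t))/(k₂−k₁).
e^(−k₁t) = e^(−1.45×0.514) = e^(−0.7453) = 0.4746; e^(−k₂t) = e^(−0.06168) = 0.9402.
C_S = 1.45×5.44/(0.120−1.45) × (0.4746−0.9402) = (-5.931)×(-0.4656) = 2.761 kmol/m³.
C_R = C_{R0}e^(−k₁t) = 2.582 kmol/m³, so C_T = C_{R0}−C_R−C_S = 0.09688 kmol/m³; C_S/C_T = 28.5.

28.5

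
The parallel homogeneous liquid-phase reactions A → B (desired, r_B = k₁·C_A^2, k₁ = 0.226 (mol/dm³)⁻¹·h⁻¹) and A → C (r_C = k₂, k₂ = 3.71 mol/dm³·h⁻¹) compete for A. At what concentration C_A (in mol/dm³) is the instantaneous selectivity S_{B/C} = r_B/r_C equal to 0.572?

3.06 mol/dm³

S_{B/C} = (k₁/k₂)·C_A^2 ⇒ C_A = (S·k₂/k₁)^(0.5).
= (0.572×3.71/0.226)^(0.5) = (9.390)^(0.5) = 3.06 mol/dm³.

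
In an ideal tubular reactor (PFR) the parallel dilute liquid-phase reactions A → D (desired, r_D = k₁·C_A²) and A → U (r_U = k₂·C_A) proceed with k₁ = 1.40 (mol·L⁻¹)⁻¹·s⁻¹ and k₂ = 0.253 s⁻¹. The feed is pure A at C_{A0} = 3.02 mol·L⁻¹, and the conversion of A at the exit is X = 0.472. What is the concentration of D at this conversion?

1.32 mol·L⁻¹

C_A = C_{A0}(1−X) = 1.595 mol·L⁻¹.
Along a PFR/batch, dC_U/dC_A = −r_U/(r_D+r_U) = −k₂/(k₂+k₁·C_A).
Integrating from C_{A0} to C_A: C_U = (0.253/1.40)·ln[(0.253+1.40·3.02)/(0.253+1.40·1.59)] = 0.1807·ln(4.481/2.485) = 0.1065 mol·L⁻¹.
Then C_D = (C_{A0}−C_A) − C_U = 1.425 − 0.1065 = 1.319 mol·L⁻¹.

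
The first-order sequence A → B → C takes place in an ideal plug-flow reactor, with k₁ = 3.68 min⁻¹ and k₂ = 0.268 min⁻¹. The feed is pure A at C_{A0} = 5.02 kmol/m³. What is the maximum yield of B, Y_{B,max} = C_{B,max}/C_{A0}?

0.814

At the optimum, C_{B,max}/C_{A0} = (k₁/k₂)^[k₂/(k₂−k₁)].
= (3.68/0.268)^(0.268/(0.268−3.68)) = (13.73)^(-0.07855) = 0.8140.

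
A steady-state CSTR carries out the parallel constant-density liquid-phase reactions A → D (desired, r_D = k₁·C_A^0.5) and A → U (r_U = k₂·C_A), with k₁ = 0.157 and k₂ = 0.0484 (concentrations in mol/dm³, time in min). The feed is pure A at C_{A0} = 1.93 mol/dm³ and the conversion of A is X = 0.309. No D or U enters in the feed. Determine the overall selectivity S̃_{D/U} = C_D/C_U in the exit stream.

Exit C_A = C_{A0}(1−X) = 1.93×0.691 = 1.334 mol/dm³.
A CSTR operates uniformly at the exit composition, giving r_D = 0.1813 and r_U = 0.06455 (each k·C_A^n at C_A = 1.334).
Overall selectivity = C_D/C_U = r_Dτ/(r_Uτ) = r_D/r_U = 2.81.

2.81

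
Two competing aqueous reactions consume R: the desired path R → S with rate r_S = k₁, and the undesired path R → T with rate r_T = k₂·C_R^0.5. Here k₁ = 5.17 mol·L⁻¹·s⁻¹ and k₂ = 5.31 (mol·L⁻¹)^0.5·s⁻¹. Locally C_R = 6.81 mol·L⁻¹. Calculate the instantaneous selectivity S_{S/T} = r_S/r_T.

S_{S/T} = r_S/r_T = (k₁)/(k₂·C_R^0.5) = (k₁/k₂)·C_R^-0.5.
= (5.17) / (5.31×6.810^0.5) = 5.170/13.86 = 0.373.
The undesired path is higher order in R, so low C_R (CSTR or dilute feed) favours S.

0.373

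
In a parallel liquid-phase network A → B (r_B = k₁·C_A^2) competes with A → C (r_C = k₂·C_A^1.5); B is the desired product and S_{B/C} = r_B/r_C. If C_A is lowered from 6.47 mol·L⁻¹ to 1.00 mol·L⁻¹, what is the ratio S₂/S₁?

S_{B/C} = (k₁/k₂)·C_A^0.5, so S₂/S₁ = (C_{A,2}/C_{A,1})^0.5.
= (1.00/6.47)^0.5 = (0.1546)^0.5 = 0.393.
Selectivity toward B falls as C_A falls — high-concentration operation is favoured.

0.393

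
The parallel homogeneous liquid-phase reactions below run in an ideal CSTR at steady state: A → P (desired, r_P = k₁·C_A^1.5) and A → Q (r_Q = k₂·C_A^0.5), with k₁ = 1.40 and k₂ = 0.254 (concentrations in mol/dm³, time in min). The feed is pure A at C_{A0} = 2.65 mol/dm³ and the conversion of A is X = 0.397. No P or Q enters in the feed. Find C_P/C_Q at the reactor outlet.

Exit C_A = C_{A0}(1−X) = 2.65×0.603 = 1.598 mol/dm³.
Rates in a CSTR are evaluated at the outlet concentration: r_P = 1.40×1.598^1.5 = 2.828, r_Q = 0.254×1.598^0.5 = 0.3211.
Overall selectivity = C_P/C_Q = r_Pτ/(r_Qτ) = r_P/r_Q = 8.81.

8.81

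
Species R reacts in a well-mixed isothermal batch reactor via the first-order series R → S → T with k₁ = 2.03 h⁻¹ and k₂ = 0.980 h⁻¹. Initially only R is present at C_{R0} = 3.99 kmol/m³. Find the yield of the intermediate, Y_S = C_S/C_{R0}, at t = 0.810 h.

0.501

Solving the coupled first-order balances gives C_S(t) = [k₁/(k₂−k₁)]·C_{R0}·(e^(−k₁t) − e^(−k₂t)).
e^(−k₁t) = e^(−2.03×0.810) = e^(−1.644) = 0.1931; e^(−k₂t) = e^(−0.7938) = 0.4521.
C_S = 2.03×3.99/(0.980−2.03) × (0.1931−0.4521) = (-7.714)×(-0.2590) = 1.998 kmol/m³.
Y_S = C_S/C_{R0} = 1.998/3.99 = 0.501.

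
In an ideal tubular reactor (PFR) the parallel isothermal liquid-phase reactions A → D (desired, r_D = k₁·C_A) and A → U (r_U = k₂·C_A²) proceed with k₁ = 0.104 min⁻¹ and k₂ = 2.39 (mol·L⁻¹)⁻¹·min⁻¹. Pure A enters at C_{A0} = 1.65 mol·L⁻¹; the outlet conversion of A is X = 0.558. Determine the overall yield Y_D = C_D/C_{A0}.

C_A = C_{A0}(1−X) = 0.7293 mol·L⁻¹.
Along a PFR/batch, dC_D/dC_A = −r_D/(r_D+r_U) = −k₁/(k₁+k₂·C_A).
Integrating from C_{A0} to C_A: C_D = (0.104/2.39)·ln[(0.104+2.39·1.65)/(0.104+2.39·0.729)] = 0.04351·ln(4.047/1.847) = 0.03414 mol·L⁻¹.
Y_D = C_D/C_{A0} = 0.03414/1.65 = 0.0207.

0.0207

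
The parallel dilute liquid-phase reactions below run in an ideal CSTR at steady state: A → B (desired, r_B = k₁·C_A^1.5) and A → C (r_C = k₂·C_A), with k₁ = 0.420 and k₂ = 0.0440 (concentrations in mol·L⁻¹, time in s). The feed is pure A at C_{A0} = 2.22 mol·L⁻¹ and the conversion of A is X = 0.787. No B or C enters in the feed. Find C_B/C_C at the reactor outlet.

Exit C_A = C_{A0}(1−X) = 2.22×0.213 = 0.4729 mol·L⁻¹.
In a CSTR the entire volume is at exit conditions, so r_B = 0.420×0.4729^1.5 = 0.1366 and r_C = 0.0440×0.4729 = 0.02081.
Overall selectivity = C_B/C_C = r_Bτ/(r_Cτ) = r_B/r_C = 6.56.

6.56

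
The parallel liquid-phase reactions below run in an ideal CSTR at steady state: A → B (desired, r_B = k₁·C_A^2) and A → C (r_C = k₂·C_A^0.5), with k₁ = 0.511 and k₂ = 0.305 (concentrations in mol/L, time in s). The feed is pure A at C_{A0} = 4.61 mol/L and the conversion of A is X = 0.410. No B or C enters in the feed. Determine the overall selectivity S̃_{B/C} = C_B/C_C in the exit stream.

Exit C_A = C_{A0}(1−X) = 4.61×0.590 = 2.720 mol/L.
Rates in a CSTR are evaluated at the outlet concentration: r_B = 0.511×2.720^2 = 3.780, r_C = 0.305×2.720^0.5 = 0.5030.
Overall selectivity = C_B/C_C = r_Bτ/(r_Cτ) = r_B/r_C = 7.52.

7.52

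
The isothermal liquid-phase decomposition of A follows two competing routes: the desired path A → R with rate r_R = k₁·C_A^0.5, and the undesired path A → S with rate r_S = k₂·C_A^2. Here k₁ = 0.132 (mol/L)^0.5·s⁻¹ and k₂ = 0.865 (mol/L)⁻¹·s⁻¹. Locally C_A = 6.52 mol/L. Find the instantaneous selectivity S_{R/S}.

S_{R/S} = r_R/r_S = (k₁·C_A^0.5)/(k₂·C_A^2) = (k₁/k₂)·C_A^-1.5.
= (0.132×6.520^0.5) / (0.865×6.520^2) = 0.3371/36.77 = 0.00917.
The undesired path is higher order in A, so low C_A (CSTR or dilute feed) favours R.

0.00917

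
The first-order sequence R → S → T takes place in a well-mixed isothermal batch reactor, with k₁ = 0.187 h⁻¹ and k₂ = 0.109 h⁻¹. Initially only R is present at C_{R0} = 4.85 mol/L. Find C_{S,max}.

2.28 mol/L

At the optimum, C_{S,max}/C_{R0} = (k₁/k₂)^[k₂/(k₂−k₁)].
= (0.187/0.109)^(0.109/(0.109−0.187)) = (1.716)^(-1.397) = 0.4703.
C_{S,max} = 0.4703×4.85 = 2.28 mol/L.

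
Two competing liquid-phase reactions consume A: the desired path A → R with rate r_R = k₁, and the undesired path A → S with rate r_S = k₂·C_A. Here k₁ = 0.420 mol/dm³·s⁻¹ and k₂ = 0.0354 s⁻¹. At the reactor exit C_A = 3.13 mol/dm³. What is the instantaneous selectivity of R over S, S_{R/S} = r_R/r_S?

S_{R/S} = r_R/r_S = (k₁)/(k₂·C_A) = (k₁/k₂)·C_A⁻¹.
= (0.420) / (0.0354×3.130) = 0.4200/0.1108 = 3.79.

3.79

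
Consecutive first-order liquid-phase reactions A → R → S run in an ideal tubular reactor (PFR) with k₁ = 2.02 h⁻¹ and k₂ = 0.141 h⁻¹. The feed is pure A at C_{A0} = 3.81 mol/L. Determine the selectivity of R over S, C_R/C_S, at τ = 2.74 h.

For first-order series with pure A initially, C_R(τ) = k₁C_{A0}/(k₂−k₁)·(e^(−k₁τ) − e^(−k₂τ)).
e^(−k₁τ) = e^(−2.02×2.74) = e^(−5.535) = 0.003947; e^(−k₂τ) = e^(−0.3863) = 0.6795.
C_R = 2.02×3.81/(0.141−2.02) × (0.003947−0.6795) = (-4.096)×(-0.6756) = 2.767 mol/L.
C_A = C_{A0}e^(−k₁τ) = 0.01504 mol/L, so C_S = C_{A0}−C_A−C_R = 1.028 mol/L; C_R/C_S = 2.69.

2.69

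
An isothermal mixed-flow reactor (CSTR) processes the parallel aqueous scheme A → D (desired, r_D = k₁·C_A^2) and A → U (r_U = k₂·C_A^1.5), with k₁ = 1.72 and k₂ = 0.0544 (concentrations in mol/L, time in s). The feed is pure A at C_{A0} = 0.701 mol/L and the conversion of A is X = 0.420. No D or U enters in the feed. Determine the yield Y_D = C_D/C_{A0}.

Exit C_A = C_{A0}(1−X) = 0.701×0.580 = 0.4066 mol/L.
In a CSTR the entire volume is at exit conditions, so r_D = 1.72×0.4066^2 = 0.2843 and r_U = 0.0544×0.4066^1.5 = 0.01410.
Fraction of consumed A going to D: r_D/(r_D+r_U) = 0.9527.
C_D = 0.9527·C_{A0}·X = 0.9527×0.701×0.420 = 0.281 mol/L; Y_D = C_D/C_{A0} = 0.400.

0.400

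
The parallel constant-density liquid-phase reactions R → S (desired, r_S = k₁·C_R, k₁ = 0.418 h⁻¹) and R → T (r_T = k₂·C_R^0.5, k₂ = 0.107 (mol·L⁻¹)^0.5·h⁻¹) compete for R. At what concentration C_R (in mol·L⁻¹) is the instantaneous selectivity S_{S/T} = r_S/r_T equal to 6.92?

3.14 mol·L⁻¹

S_{S/T} = (k₁/k₂)·C_R^0.5 ⇒ C_R = (S·k₂/k₁)^(2).
= (6.92×0.107/0.418)^(2) = (1.771)^(2) = 3.14 mol·L⁻¹.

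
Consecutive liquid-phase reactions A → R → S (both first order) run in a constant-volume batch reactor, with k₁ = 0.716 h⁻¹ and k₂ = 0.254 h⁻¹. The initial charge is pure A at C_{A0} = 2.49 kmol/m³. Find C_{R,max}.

1.41 kmol/m³

Evaluating C_R at t_opt = ln(k₂/k₁)/(k₂−k₁) gives C_{R,max}/C_{A0} = (k₁/k₂)^[k₂/(k₂−k₁)].
= (0.716/0.254)^(0.254/(0.254−0.716)) = (2.819)^(-0.5498) = 0.5657.
C_{R,max} = 0.5657×2.49 = 1.41 kmol/m³.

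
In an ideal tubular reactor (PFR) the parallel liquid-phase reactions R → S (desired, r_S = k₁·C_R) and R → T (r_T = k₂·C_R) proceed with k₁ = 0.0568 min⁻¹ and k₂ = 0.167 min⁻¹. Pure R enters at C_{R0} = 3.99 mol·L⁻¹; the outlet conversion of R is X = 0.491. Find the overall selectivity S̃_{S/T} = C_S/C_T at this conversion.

C_R = C_{R0}(1−X) = 2.031 mol·L⁻¹.
Both paths are first order in R, so the instantaneous fraction to S is constant: dC_S/d(−C_R) = k₁/(k₁+k₂) = 0.2538.
C_S = 0.2538·(C_{R0}−C_R) = 0.2538×1.959 = 0.497 mol·L⁻¹.
C_T = (C_{R0}−C_R)−C_S = 1.462 mol·L⁻¹; S̃_{S/T} = 0.4972/1.462 = 0.340.

0.340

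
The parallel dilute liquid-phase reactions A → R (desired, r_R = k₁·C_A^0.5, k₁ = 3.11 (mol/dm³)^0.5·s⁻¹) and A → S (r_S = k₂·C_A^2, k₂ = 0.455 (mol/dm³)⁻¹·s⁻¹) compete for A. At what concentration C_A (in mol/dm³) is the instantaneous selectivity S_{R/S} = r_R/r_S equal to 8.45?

0.868 mol/dm³

S_{R/S} = (k₁/k₂)·C_A^-1.5 ⇒ C_A = (S·k₂/k₁)^(1/(-1.5)).
= (8.45×0.455/3.11)^(-0.6667) = (1.236)^(-0.6667) = 0.868 mol/dm³.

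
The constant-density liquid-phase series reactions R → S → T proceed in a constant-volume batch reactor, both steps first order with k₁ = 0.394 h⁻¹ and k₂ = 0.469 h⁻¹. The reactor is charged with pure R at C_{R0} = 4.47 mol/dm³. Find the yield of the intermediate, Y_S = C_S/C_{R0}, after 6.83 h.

0.143

The intermediate concentration in a first-order A→B→C sequence is C_S = k₁C_{R0}(e^(−k₁t) − e^(−k₂t))/(k₂−k₁).
e^(−k₁t) = e^(−0.394×6.83) = e^(−2.691) = 0.06781; e^(−k₂t) = e^(−3.203) = 0.04063.
C_S = 0.394×4.47/(0.469−0.394) × (0.06781−0.04063) = 23.48×0.02718 = 0.6383 mol/dm³.
Y_S = C_S/C_{R0} = 0.6383/4.47 = 0.143.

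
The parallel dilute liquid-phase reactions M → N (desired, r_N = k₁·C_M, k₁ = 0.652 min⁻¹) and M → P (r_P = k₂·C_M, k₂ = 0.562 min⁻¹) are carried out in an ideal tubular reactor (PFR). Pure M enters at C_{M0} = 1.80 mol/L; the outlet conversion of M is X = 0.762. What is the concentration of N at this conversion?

0.737 mol/L

C_M = C_{M0}(1−X) = 0.4284 mol/L.
Both paths are first order in M, so the instantaneous fraction to N is constant: dC_N/d(−C_M) = k₁/(k₁+k₂) = 0.5371.
C_N = 0.5371·(C_{M0}−C_M) = 0.5371×1.372 = 0.737 mol/L.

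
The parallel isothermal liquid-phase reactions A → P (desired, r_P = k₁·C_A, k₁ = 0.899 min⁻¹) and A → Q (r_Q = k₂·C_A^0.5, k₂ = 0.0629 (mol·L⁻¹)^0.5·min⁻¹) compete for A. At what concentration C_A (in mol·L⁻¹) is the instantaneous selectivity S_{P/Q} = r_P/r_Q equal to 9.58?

0.449 mol·L⁻¹

S_{P/Q} = (k₁/k₂)·C_A^0.5 ⇒ C_A = (S·k₂/k₁)^(2).
= (9.58×0.0629/0.899)^(2) = (0.6703)^(2) = 0.449 mol·L⁻¹.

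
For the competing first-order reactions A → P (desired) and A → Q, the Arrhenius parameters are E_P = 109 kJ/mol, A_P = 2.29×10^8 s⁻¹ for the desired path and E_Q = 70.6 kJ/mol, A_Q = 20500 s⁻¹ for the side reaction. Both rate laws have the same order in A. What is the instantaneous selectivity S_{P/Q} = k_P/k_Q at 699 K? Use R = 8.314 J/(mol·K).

With equal orders, S_{P/Q} = k_P/k_Q = (A_P/A_Q)·exp[(E_Q−E_P)/(RT)].
(E_Q−E_P)/(RT) = (70.6−109)×10³/(8.314×699) = -38400/5811 = -6.608.
k_P/k_Q = (2.29×10^8/20500)·exp(-6.608) = 11171 × 0.001350 = 15.1.

15.1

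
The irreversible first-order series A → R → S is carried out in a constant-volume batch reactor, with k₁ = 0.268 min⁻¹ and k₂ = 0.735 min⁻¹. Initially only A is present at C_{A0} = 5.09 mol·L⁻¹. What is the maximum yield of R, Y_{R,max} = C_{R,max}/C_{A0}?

Evaluating C_R at t_opt = ln(k₂/k₁)/(k₂−k₁) gives C_{R,max}/C_{A0} = (k₁/k₂)^[k₂/(k₂−k₁)].
= (0.268/0.735)^(0.735/(0.735−0.268)) = (0.3646)^(1.574) = 0.2044.

0.204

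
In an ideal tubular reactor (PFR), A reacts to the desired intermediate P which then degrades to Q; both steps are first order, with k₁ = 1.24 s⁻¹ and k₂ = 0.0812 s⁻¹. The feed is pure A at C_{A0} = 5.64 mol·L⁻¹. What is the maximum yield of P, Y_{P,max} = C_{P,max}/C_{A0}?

0.826

Evaluating C_P at τ_opt = ln(k₂/k₁)/(k₂−k₁) gives C_{P,max}/C_{A0} = (k₁/k₂)^[k₂/(k₂−k₁)].
= (1.24/0.0812)^(0.0812/(0.0812−1.24)) = (15.27)^(-0.07007) = 0.8261.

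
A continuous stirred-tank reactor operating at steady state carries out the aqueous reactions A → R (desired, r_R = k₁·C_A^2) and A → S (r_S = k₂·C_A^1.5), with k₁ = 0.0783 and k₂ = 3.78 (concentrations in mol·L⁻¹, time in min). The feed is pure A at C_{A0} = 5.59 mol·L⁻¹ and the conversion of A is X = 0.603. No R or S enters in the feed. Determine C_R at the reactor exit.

Exit C_A = C_{A0}(1−X) = 5.59×0.397 = 2.219 mol·L⁻¹.
A CSTR operates uniformly at the exit composition, giving r_R = 0.3856 and r_S = 12.50 (each k·C_A^n at C_A = 2.219).
Fraction of consumed A going to R: r_R/(r_R+r_S) = 0.02993.
C_R = 0.02993·C_{A0}·X = 0.02993×5.59×0.603 = 0.101 mol·L⁻¹.

0.101 mol·L⁻¹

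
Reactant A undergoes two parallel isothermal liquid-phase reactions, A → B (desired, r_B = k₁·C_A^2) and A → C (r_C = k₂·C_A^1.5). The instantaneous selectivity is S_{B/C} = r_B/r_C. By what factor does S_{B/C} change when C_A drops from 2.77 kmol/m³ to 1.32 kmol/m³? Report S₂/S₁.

S_{B/C} = (k₁/k₂)·C_A^0.5, so S₂/S₁ = (C_{A,2}/C_{A,1})^0.5.
= (1.32/2.77)^0.5 = (0.4765)^0.5 = 0.690.
Selectivity toward B falls as C_A falls — high-concentration operation is favoured.

0.690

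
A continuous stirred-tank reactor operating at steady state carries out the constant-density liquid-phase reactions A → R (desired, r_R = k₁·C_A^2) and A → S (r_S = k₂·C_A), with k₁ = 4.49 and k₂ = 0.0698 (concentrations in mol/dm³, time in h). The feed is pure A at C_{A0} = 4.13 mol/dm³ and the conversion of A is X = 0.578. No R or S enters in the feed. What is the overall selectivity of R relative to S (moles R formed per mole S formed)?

112

Exit C_A = C_{A0}(1−X) = 4.13×0.422 = 1.743 mol/dm³.
In a CSTR the entire volume is at exit conditions, so r_R = 4.49×1.743^2 = 13.64 and r_S = 0.0698×1.743 = 0.1217.
Overall selectivity = C_R/C_S = r_Rτ/(r_Sτ) = r_R/r_S = 112.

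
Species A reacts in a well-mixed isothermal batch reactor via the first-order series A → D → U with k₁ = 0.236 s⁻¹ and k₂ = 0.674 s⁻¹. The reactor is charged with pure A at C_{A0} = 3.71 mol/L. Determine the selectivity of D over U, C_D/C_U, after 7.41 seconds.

0.122

Solving the coupled first-order balances gives C_D(t) = [k₁/(k₂−k₁)]·C_{A0}·(e^(−k₁t) − e^(−k₂t)).
e^(−k₁t) = e^(−0.236×7.41) = e^(−1.749) = 0.1740; e^(−k₂t) = e^(−4.994) = 0.006776.
C_D = 0.236×3.71/(0.674−0.236) × (0.1740−0.006776) = 1.999×0.1672 = 0.3343 mol/L.
C_A = C_{A0}e^(−k₁t) = 0.6455 mol/L, so C_U = C_{A0}−C_A−C_D = 2.730 mol/L; C_D/C_U = 0.122.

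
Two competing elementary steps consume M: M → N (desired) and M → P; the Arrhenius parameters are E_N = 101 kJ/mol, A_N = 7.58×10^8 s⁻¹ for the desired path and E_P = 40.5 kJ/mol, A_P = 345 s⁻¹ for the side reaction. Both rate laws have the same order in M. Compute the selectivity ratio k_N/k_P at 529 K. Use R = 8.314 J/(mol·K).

Since both paths have the same order in M, the concentration cancels and S_{N/P} = k_N/k_P = (A_N/A_P)·exp[(E_P−E_N)/(RT)].
(E_P−E_N)/(RT) = (40.5−101)×10³/(8.314×529) = -60500/4398 = -13.76.
k_N/k_P = (7.58×10^8/345)·exp(-13.76) = 2.197×10^6 × 1.061×10^-6 = 2.33.
Since E_N > E_P, raising the temperature improves selectivity toward N.

2.33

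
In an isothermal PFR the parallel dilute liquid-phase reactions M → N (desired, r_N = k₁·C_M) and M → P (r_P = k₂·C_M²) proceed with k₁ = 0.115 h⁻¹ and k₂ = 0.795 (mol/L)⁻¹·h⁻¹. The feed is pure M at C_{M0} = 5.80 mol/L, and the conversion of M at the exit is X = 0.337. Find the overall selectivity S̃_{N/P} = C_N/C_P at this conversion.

C_M = C_{M0}(1−X) = 3.845 mol/L.
Along a PFR/batch, dC_N/dC_M = −r_N/(r_N+r_P) = −k₁/(k₁+k₂·C_M).
Integrating from C_{M0} to C_M: C_N = (0.115/0.795)·ln[(0.115+0.795·5.80)/(0.115+0.795·3.85)] = 0.1447·ln(4.726/3.172) = 0.05767 mol/L.
C_P = (C_{M0}−C_M)−C_N = 1.897 mol/L; S̃_{N/P} = 0.05767/1.897 = 0.0304.

0.0304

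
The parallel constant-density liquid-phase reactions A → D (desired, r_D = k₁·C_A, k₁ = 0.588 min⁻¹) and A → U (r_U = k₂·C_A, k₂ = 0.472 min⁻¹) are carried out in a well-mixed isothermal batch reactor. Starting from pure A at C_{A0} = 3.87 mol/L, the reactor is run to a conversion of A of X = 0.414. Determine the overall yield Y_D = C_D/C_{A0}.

0.230

C_A = C_{A0}(1−X) = 2.268 mol/L.
Both paths are first order in A, so the instantaneous fraction to D is constant: dC_D/d(−C_A) = k₁/(k₁+k₂) = 0.5547.
C_D = 0.5547·(C_{A0}−C_A) = 0.5547×1.602 = 0.889 mol/L.
Y_D = C_D/C_{A0} = 0.8888/3.87 = 0.230.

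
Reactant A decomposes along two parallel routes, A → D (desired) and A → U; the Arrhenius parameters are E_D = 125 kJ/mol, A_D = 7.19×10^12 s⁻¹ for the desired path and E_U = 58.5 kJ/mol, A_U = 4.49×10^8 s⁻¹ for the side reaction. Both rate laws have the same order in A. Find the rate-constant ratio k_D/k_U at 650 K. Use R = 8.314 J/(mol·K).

Since both paths have the same order in A, the concentration cancels and S_{D/U} = k_D/k_U = (A_D/A_U)·exp[(E_U−E_D)/(RT)].
(E_U−E_D)/(RT) = (58.5−125)×10³/(8.314×650) = -66500/5404 = -12.31.
k_D/k_U = (7.19×10^12/4.49×10^8)·exp(-12.31) = 16013 × 4.527×10^-6 = 0.0725.

0.0725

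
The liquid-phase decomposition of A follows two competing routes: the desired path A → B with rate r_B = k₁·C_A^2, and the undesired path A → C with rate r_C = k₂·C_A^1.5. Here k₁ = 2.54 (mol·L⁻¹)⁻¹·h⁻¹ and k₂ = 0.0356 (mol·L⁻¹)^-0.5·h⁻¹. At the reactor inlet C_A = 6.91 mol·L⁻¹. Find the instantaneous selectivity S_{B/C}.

188

S_{B/C} = r_B/r_C = (k₁·C_A^2)/(k₂·C_A^1.5) = (k₁/k₂)·C_A^0.5.
= (2.54×6.910^2) / (0.0356×6.910^1.5) = 121.3/0.6466 = 188.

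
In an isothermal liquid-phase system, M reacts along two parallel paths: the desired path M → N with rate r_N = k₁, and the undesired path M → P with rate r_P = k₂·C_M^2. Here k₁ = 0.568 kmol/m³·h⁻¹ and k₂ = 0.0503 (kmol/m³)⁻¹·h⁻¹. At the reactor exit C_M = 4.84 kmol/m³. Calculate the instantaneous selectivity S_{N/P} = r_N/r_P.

S_{N/P} = r_N/r_P = (k₁)/(k₂·C_M^2) = (k₁/k₂)·C_M^-2.
= (0.568) / (0.0503×4.840^2) = 0.5680/1.178 = 0.482.

0.482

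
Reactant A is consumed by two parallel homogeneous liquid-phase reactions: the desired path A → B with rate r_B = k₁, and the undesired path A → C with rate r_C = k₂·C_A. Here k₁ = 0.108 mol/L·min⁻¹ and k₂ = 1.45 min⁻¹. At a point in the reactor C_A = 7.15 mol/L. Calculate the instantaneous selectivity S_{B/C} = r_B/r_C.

S_{B/C} = r_B/r_C = (k₁)/(k₂·C_A) = (k₁/k₂)·C_A⁻¹.
= (0.108) / (1.45×7.150) = 0.1080/10.37 = 0.0104.
The undesired path is higher order in A, so low C_A (CSTR or dilute feed) favours B.

0.0104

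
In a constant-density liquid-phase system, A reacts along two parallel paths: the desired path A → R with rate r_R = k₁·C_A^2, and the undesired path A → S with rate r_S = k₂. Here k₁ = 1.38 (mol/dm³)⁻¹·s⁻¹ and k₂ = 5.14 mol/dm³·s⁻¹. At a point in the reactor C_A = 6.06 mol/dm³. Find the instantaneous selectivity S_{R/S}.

9.86

S_{R/S} = r_R/r_S = (k₁·C_A^2)/(k₂) = (k₁/k₂)·C_A^2.
= (1.38×6.060^2) / (5.14) = 50.68/5.140 = 9.86.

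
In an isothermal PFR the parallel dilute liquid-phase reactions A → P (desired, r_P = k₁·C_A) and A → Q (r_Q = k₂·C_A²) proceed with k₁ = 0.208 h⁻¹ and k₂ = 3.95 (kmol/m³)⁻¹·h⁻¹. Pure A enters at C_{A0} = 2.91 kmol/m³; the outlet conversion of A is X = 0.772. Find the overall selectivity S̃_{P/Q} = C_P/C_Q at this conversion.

0.0344

C_A = C_{A0}(1−X) = 0.6635 kmol/m³.
Along a PFR/batch, dC_P/dC_A = −r_P/(r_P+r_Q) = −k₁/(k₁+k₂·C_A).
Integrating from C_{A0} to C_A: C_P = (0.208/3.95)·ln[(0.208+3.95·2.91)/(0.208+3.95·0.663)] = 0.05266·ln(11.70/2.829) = 0.07477 kmol/m³.
C_Q = (C_{A0}−C_A)−C_P = 2.172 kmol/m³; S̃_{P/Q} = 0.07477/2.172 = 0.0344.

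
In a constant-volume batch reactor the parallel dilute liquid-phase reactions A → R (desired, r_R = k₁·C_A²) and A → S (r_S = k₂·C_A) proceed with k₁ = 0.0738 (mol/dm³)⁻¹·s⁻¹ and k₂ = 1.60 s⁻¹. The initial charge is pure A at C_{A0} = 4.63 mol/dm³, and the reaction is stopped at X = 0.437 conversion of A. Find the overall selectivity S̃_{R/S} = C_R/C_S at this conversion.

0.166

C_A = C_{A0}(1−X) = 2.607 mol/dm³.
Along a PFR/batch, dC_S/dC_A = −r_S/(r_R+r_S) = −k₂/(k₂+k₁·C_A).
Integrating from C_{A0} to C_A: C_S = (1.60/0.0738)·ln[(1.60+0.0738·4.63)/(1.60+0.0738·2.61)] = 21.68·ln(1.942/1.792) = 1.735 mol/dm³.
Then C_R = (C_{A0}−C_A) − C_S = 2.023 − 1.735 = 0.2885 mol/dm³.
S̃_{R/S} = C_R/C_S = 0.2885/1.735 = 0.166.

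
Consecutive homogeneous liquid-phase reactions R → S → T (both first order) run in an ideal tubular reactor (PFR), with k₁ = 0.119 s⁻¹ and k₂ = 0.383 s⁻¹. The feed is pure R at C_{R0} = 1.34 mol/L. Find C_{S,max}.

0.246 mol/L

At the optimum, C_{S,max}/C_{R0} = (k₁/k₂)^[k₂/(k₂−k₁)].
= (0.119/0.383)^(0.383/(0.383−0.119)) = (0.3107)^(1.451) = 0.1835.
C_{S,max} = 0.1835×1.34 = 0.246 mol/L.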